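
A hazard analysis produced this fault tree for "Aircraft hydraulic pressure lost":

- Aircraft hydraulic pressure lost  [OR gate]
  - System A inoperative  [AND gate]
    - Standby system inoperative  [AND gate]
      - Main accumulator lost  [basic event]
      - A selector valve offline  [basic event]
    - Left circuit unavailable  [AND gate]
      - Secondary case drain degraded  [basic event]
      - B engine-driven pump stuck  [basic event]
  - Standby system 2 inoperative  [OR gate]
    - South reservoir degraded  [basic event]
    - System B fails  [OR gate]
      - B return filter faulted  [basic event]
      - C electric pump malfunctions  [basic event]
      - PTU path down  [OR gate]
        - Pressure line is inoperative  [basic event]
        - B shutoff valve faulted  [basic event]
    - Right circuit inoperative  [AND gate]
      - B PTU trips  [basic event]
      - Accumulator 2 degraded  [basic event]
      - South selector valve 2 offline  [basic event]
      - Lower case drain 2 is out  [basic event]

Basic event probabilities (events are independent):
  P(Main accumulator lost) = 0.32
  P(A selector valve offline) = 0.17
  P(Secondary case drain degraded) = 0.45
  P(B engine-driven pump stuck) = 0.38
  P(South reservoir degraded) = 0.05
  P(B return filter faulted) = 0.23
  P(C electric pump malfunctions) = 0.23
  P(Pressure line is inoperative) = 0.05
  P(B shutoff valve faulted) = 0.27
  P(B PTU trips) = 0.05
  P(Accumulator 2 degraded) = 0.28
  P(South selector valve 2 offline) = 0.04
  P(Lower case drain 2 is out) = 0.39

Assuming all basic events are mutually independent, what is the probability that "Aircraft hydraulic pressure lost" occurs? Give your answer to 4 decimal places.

0.6131

P(Standby system inoperative) [AND] = 0.32 × 0.17 = 0.054400
P(Left circuit unavailable) [AND] = 0.45 × 0.38 = 0.171000
P(System A inoperative) [AND] = 0.054400 × 0.171000 = 0.009302
P(PTU path down) [OR] = 1 − (1−0.05) × (1−0.27) = 0.306500
P(System B fails) [OR] = 1 − (1−0.23) × (1−0.23) × (1−0.306500) = 0.588824
P(Right circuit inoperative) [AND] = 0.05 × 0.28 × 0.04 × 0.39 = 0.000218
P(Standby system 2 inoperative) [OR] = 1 − (1−0.05) × (1−0.588824) × (1−0.000218) = 0.609468
P(Aircraft hydraulic pressure lost) [OR] = 1 − (1−0.009302) × (1−0.609468) = 0.613101
Rounded to 4 decimal places: P(Aircraft hydraulic pressure lost) ≈ 0.6131.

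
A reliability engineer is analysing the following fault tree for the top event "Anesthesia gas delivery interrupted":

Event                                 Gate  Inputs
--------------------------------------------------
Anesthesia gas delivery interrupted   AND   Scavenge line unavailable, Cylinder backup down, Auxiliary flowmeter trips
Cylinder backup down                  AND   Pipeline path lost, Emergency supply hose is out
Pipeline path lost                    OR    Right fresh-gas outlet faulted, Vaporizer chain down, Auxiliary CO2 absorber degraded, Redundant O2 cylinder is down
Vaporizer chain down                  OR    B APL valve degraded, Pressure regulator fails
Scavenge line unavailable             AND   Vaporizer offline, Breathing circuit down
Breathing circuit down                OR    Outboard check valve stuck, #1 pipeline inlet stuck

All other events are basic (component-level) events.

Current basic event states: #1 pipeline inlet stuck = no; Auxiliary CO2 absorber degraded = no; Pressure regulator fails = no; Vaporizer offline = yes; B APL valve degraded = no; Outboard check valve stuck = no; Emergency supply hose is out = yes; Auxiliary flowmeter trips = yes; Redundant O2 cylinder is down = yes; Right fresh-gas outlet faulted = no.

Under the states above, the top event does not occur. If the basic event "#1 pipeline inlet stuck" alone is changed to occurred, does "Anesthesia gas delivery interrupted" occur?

Counterfactual: set "#1 pipeline inlet stuck" to occurred.
Breathing circuit down [OR]: Outboard check valve stuck=not, #1 pipeline inlet stuck=occurs → at least one input occurs → occurs.
Scavenge line unavailable [AND]: Vaporizer offline=occurs, Breathing circuit down=occurs → all inputs occur → occurs.
Vaporizer chain down [OR]: B APL valve degraded=not, Pressure regulator fails=not → no input occurs → does not occur.
Pipeline path lost [OR]: Right fresh-gas outlet faulted=not, Vaporizer chain down=not, Auxiliary CO2 absorber degraded=not, Redundant O2 cylinder is down=occurs → at least one input occurs → occurs.
Cylinder backup down [AND]: Pipeline path lost=occurs, Emergency supply hose is out=occurs → all inputs occur → occurs.
Anesthesia gas delivery interrupted [AND]: Scavenge line unavailable=occurs, Cylinder backup down=occurs, Auxiliary flowmeter trips=occurs → all inputs occur → occurs.

Yes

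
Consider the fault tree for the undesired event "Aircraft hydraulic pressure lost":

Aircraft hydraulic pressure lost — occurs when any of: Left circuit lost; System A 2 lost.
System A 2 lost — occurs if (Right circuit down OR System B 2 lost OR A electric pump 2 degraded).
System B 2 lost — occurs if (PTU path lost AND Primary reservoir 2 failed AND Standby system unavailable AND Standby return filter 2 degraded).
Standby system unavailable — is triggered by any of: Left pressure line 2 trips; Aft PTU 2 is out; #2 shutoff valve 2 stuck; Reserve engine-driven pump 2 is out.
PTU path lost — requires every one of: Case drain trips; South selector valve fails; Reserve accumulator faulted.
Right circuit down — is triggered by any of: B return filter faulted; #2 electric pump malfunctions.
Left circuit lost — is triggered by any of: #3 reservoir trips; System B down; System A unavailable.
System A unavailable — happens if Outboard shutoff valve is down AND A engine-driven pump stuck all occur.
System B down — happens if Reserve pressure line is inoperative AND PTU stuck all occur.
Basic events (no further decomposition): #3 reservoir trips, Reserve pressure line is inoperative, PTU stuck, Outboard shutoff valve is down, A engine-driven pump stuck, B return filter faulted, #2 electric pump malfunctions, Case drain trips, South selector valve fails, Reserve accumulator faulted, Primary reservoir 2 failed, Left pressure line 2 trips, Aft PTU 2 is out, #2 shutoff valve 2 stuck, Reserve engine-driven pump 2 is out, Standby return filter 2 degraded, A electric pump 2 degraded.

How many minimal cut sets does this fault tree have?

System B down [AND]: one cut set from each child combined → 1 × 1 = 1 cut set(s).
System A unavailable [AND]: one cut set from each child combined → 1 × 1 = 1 cut set(s).
Left circuit lost [OR]: union of children's cut sets → 3 cut set(s).
Right circuit down [OR]: union of children's cut sets → 2 cut set(s).
PTU path lost [AND]: one cut set from each child combined → 1 × 1 × 1 = 1 cut set(s).
Standby system unavailable [OR]: union of children's cut sets → 4 cut set(s).
System B 2 lost [AND]: one cut set from each child combined → 1 × 1 × 4 × 1 = 4 cut set(s).
System A 2 lost [OR]: union of children's cut sets → 7 cut set(s).
Aircraft hydraulic pressure lost [OR]: union of children's cut sets → 10 cut set(s).
Minimal cut sets: {#3 reservoir trips}; {PTU stuck, Reserve pressure line is inoperative}; {A engine-driven pump stuck, Outboard shutoff valve is down}; {B return filter faulted}; {#2 electric pump malfunctions}; {Case drain trips, Left pressure line 2 trips, Primary reservoir 2 failed, Reserve accumulator faulted, South selector valve fails, Standby return filter 2 degraded}; {Aft PTU 2 is out, Case drain trips, Primary reservoir 2 failed, Reserve accumulator faulted, South selector valve fails, Standby return filter 2 degraded}; {#2 shutoff valve 2 stuck, Case drain trips, Primary reservoir 2 failed, Reserve accumulator faulted, South selector valve fails, Standby return filter 2 degraded}; {Case drain trips, Primary reservoir 2 failed, Reserve accumulator faulted, Reserve engine-driven pump 2 is out, South selector valve fails, Standby return filter 2 degraded}; {A electric pump 2 degraded}.

10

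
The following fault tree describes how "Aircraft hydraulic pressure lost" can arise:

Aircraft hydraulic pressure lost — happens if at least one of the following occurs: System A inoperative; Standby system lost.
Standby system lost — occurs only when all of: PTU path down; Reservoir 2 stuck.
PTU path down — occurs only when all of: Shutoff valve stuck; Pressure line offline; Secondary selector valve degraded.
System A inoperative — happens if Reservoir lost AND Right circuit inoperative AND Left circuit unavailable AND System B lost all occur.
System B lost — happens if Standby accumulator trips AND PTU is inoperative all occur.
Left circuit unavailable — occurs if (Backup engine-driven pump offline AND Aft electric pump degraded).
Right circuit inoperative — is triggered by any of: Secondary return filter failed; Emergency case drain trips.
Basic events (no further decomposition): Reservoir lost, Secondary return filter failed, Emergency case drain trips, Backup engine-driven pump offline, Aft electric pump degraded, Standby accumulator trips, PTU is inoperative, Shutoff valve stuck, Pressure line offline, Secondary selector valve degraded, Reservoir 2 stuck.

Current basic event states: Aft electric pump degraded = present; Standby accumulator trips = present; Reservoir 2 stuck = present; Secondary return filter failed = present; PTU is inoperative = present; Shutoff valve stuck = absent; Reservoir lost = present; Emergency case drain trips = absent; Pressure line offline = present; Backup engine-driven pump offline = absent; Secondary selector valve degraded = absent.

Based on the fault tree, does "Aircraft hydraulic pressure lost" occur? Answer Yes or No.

No

Right circuit inoperative [OR]: Secondary return filter failed=occurs, Emergency case drain trips=not → at least one input occurs → occurs.
Left circuit unavailable [AND]: Backup engine-driven pump offline=not, Aft electric pump degraded=occurs → not all inputs occur → does not occur.
System B lost [AND]: Standby accumulator trips=occurs, PTU is inoperative=occurs → all inputs occur → occurs.
System A inoperative [AND]: Reservoir lost=occurs, Right circuit inoperative=occurs, Left circuit unavailable=not, System B lost=occurs → not all inputs occur → does not occur.
PTU path down [AND]: Shutoff valve stuck=not, Pressure line offline=occurs, Secondary selector valve degraded=not → not all inputs occur → does not occur.
Standby system lost [AND]: PTU path down=not, Reservoir 2 stuck=occurs → not all inputs occur → does not occur.
Aircraft hydraulic pressure lost [OR]: System A inoperative=not, Standby system lost=not → no input occurs → does not occur.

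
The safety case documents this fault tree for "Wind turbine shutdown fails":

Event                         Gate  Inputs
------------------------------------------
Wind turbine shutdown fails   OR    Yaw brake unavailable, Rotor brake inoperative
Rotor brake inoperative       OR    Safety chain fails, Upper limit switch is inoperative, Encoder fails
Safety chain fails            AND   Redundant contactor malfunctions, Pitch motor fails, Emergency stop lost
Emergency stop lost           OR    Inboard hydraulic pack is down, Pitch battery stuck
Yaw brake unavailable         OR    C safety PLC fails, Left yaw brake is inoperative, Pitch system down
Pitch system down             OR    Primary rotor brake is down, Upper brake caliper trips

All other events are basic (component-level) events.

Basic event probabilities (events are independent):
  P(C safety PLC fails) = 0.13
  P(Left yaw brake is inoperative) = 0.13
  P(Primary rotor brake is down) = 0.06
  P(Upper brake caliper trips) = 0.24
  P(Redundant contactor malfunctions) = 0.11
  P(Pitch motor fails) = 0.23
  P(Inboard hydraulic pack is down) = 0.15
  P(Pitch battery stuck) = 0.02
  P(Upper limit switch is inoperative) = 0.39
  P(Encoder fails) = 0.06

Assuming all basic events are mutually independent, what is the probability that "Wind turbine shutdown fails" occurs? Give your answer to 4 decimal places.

P(Pitch system down) [OR] = 1 − (1−0.06) × (1−0.24) = 0.285600
P(Yaw brake unavailable) [OR] = 1 − (1−0.13) × (1−0.13) × (1−0.285600) = 0.459271
P(Emergency stop lost) [OR] = 1 − (1−0.15) × (1−0.02) = 0.167000
P(Safety chain fails) [AND] = 0.11 × 0.23 × 0.167000 = 0.004225
P(Rotor brake inoperative) [OR] = 1 − (1−0.004225) × (1−0.39) × (1−0.06) = 0.429023
P(Wind turbine shutdown fails) [OR] = 1 − (1−0.459271) × (1−0.429023) = 0.691256
Rounded to 4 decimal places: P(Wind turbine shutdown fails) ≈ 0.6913.

0.6913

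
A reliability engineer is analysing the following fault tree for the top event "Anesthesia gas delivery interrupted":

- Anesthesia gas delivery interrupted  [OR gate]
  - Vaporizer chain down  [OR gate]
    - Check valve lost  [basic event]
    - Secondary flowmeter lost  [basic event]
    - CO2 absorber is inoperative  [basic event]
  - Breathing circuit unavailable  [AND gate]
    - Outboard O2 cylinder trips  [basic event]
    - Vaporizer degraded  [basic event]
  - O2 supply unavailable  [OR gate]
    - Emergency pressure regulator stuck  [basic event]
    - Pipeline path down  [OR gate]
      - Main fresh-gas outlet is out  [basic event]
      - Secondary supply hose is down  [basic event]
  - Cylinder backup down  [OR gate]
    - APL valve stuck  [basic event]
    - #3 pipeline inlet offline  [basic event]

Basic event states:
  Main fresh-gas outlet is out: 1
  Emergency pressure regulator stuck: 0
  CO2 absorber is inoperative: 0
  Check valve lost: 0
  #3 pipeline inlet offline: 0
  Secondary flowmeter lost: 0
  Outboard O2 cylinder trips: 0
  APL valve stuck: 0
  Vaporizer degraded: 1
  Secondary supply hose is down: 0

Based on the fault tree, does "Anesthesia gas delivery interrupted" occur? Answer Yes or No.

Yes

Vaporizer chain down [OR]: Check valve lost=not, Secondary flowmeter lost=not, CO2 absorber is inoperative=not → no input occurs → does not occur.
Breathing circuit unavailable [AND]: Outboard O2 cylinder trips=not, Vaporizer degraded=occurs → not all inputs occur → does not occur.
Pipeline path down [OR]: Main fresh-gas outlet is out=occurs, Secondary supply hose is down=not → at least one input occurs → occurs.
O2 supply unavailable [OR]: Emergency pressure regulator stuck=not, Pipeline path down=occurs → at least one input occurs → occurs.
Cylinder backup down [OR]: APL valve stuck=not, #3 pipeline inlet offline=not → no input occurs → does not occur.
Anesthesia gas delivery interrupted [OR]: Vaporizer chain down=not, Breathing circuit unavailable=not, O2 supply unavailable=occurs, Cylinder backup down=not → at least one input occurs → occurs.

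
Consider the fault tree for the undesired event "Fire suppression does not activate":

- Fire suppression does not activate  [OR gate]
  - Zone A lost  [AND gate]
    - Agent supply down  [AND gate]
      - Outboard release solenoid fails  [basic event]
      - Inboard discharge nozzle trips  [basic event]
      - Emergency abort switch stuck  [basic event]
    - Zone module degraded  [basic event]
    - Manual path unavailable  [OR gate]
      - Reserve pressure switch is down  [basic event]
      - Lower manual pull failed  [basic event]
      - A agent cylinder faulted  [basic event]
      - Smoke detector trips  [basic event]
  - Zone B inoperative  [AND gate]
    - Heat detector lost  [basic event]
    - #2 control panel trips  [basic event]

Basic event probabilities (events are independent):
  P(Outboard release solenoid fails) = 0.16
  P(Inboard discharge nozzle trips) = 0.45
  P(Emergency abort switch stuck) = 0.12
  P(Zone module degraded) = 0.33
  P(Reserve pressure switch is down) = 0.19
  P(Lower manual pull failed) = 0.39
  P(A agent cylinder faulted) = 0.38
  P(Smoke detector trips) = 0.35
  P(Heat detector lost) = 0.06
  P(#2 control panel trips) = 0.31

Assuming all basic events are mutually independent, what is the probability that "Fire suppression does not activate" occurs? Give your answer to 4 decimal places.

0.0208

P(Agent supply down) [AND] = 0.16 × 0.45 × 0.12 = 0.008640
P(Manual path unavailable) [OR] = 1 − (1−0.19) × (1−0.39) × (1−0.38) × (1−0.35) = 0.800878
P(Zone A lost) [AND] = 0.008640 × 0.33 × 0.800878 = 0.002283
P(Zone B inoperative) [AND] = 0.06 × 0.31 = 0.018600
P(Fire suppression does not activate) [OR] = 1 − (1−0.002283) × (1−0.018600) = 0.020841
Rounded to 4 decimal places: P(Fire suppression does not activate) ≈ 0.0208.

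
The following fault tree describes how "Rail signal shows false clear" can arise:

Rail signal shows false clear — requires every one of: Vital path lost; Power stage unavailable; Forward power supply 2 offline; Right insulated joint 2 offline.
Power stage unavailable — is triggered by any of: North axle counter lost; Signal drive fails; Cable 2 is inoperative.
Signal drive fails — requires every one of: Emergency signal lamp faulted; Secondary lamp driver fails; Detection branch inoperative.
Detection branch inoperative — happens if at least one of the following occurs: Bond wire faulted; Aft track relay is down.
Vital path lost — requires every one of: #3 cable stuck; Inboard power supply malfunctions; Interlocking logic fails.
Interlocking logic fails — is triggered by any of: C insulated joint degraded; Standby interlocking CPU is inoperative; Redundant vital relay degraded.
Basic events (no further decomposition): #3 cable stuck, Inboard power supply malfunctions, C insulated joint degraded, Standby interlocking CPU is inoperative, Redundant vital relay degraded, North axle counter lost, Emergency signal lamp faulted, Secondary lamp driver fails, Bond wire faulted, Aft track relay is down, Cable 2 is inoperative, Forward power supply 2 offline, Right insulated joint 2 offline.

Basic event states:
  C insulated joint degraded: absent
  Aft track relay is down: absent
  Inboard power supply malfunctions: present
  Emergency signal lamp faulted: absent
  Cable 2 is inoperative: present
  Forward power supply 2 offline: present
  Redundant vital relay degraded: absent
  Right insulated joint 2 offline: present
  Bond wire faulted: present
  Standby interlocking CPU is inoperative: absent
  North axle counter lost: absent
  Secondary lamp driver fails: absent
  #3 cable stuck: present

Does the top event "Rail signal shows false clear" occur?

No

Interlocking logic fails [OR]: C insulated joint degraded=not, Standby interlocking CPU is inoperative=not, Redundant vital relay degraded=not → no input occurs → does not occur.
Vital path lost [AND]: #3 cable stuck=occurs, Inboard power supply malfunctions=occurs, Interlocking logic fails=not → not all inputs occur → does not occur.
Detection branch inoperative [OR]: Bond wire faulted=occurs, Aft track relay is down=not → at least one input occurs → occurs.
Signal drive fails [AND]: Emergency signal lamp faulted=not, Secondary lamp driver fails=not, Detection branch inoperative=occurs → not all inputs occur → does not occur.
Power stage unavailable [OR]: North axle counter lost=not, Signal drive fails=not, Cable 2 is inoperative=occurs → at least one input occurs → occurs.
Rail signal shows false clear [AND]: Vital path lost=not, Power stage unavailable=occurs, Forward power supply 2 offline=occurs, Right insulated joint 2 offline=occurs → not all inputs occur → does not occur.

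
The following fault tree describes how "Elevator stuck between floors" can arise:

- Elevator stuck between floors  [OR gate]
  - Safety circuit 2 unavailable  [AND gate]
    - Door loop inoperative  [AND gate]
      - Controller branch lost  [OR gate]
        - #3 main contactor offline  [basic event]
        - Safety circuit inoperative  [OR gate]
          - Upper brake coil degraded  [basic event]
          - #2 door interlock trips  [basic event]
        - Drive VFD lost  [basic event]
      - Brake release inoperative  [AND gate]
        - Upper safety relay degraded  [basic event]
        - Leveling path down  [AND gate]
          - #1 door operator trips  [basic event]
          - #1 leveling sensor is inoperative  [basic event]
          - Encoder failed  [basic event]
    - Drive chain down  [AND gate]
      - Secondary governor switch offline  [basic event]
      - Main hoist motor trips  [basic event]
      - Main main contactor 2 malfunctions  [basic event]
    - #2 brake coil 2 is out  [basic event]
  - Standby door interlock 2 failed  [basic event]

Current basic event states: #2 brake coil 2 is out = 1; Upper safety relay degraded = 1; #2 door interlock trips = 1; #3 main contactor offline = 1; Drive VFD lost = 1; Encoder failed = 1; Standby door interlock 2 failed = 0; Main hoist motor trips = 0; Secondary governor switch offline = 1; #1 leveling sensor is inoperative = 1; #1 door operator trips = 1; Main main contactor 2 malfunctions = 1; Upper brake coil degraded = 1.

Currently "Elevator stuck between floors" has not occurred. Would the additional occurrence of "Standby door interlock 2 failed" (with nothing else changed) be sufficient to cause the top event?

Yes

Counterfactual: set "Standby door interlock 2 failed" to occurred.
Safety circuit inoperative [OR]: Upper brake coil degraded=occurs, #2 door interlock trips=occurs → at least one input occurs → occurs.
Controller branch lost [OR]: #3 main contactor offline=occurs, Safety circuit inoperative=occurs, Drive VFD lost=occurs → at least one input occurs → occurs.
Leveling path down [AND]: #1 door operator trips=occurs, #1 leveling sensor is inoperative=occurs, Encoder failed=occurs → all inputs occur → occurs.
Brake release inoperative [AND]: Upper safety relay degraded=occurs, Leveling path down=occurs → all inputs occur → occurs.
Door loop inoperative [AND]: Controller branch lost=occurs, Brake release inoperative=occurs → all inputs occur → occurs.
Drive chain down [AND]: Secondary governor switch offline=occurs, Main hoist motor trips=not, Main main contactor 2 malfunctions=occurs → not all inputs occur → does not occur.
Safety circuit 2 unavailable [AND]: Door loop inoperative=occurs, Drive chain down=not, #2 brake coil 2 is out=occurs → not all inputs occur → does not occur.
Elevator stuck between floors [OR]: Safety circuit 2 unavailable=not, Standby door interlock 2 failed=occurs → at least one input occurs → occurs.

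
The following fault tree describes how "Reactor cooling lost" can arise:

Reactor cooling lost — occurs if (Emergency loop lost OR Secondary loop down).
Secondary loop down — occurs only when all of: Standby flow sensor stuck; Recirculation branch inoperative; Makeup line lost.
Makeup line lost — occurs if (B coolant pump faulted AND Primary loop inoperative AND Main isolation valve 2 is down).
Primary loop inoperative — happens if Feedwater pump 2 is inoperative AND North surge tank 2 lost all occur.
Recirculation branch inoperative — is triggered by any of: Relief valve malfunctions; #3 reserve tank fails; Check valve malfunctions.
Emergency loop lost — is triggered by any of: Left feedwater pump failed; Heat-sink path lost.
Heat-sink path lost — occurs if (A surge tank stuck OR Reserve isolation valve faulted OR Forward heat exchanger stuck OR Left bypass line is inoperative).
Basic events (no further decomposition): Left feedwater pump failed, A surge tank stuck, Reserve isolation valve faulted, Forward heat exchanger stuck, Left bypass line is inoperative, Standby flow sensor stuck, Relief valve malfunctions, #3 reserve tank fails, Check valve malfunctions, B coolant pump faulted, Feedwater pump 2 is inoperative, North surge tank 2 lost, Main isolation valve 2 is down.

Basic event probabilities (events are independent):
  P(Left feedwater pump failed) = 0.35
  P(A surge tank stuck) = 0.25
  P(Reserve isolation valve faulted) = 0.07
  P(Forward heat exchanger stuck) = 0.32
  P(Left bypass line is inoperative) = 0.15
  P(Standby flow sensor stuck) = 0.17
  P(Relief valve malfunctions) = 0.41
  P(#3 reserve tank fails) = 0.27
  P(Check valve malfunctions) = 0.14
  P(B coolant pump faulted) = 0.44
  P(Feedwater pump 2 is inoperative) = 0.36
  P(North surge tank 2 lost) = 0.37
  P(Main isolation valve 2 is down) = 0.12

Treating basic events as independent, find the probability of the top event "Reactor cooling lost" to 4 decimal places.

P(Heat-sink path lost) [OR] = 1 − (1−0.25) × (1−0.07) × (1−0.32) × (1−0.15) = 0.596845
P(Emergency loop lost) [OR] = 1 − (1−0.35) × (1−0.596845) = 0.737949
P(Recirculation branch inoperative) [OR] = 1 − (1−0.41) × (1−0.27) × (1−0.14) = 0.629598
P(Primary loop inoperative) [AND] = 0.36 × 0.37 = 0.133200
P(Makeup line lost) [AND] = 0.44 × 0.133200 × 0.12 = 0.007033
P(Secondary loop down) [AND] = 0.17 × 0.629598 × 0.007033 = 0.000753
P(Reactor cooling lost) [OR] = 1 − (1−0.737949) × (1−0.000753) = 0.738146
Rounded to 4 decimal places: P(Reactor cooling lost) ≈ 0.7381.

0.7381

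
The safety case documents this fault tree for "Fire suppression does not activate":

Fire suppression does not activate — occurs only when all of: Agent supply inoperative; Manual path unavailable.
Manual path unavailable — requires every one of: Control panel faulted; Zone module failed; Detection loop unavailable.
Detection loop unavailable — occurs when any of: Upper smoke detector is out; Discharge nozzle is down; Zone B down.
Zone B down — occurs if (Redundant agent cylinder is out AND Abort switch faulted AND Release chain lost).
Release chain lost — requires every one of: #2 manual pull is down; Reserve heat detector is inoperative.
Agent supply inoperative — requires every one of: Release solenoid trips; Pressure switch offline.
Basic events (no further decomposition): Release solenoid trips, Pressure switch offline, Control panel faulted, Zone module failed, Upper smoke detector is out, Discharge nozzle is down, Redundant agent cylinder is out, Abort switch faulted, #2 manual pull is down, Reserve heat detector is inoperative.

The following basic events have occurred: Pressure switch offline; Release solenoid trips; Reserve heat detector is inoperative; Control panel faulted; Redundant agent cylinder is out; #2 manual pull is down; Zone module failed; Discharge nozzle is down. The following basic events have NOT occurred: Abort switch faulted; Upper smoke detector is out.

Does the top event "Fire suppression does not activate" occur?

Yes

Agent supply inoperative [AND]: Release solenoid trips=occurs, Pressure switch offline=occurs → all inputs occur → occurs.
Release chain lost [AND]: #2 manual pull is down=occurs, Reserve heat detector is inoperative=occurs → all inputs occur → occurs.
Zone B down [AND]: Redundant agent cylinder is out=occurs, Abort switch faulted=not, Release chain lost=occurs → not all inputs occur → does not occur.
Detection loop unavailable [OR]: Upper smoke detector is out=not, Discharge nozzle is down=occurs, Zone B down=not → at least one input occurs → occurs.
Manual path unavailable [AND]: Control panel faulted=occurs, Zone module failed=occurs, Detection loop unavailable=occurs → all inputs occur → occurs.
Fire suppression does not activate [AND]: Agent supply inoperative=occurs, Manual path unavailable=occurs → all inputs occur → occurs.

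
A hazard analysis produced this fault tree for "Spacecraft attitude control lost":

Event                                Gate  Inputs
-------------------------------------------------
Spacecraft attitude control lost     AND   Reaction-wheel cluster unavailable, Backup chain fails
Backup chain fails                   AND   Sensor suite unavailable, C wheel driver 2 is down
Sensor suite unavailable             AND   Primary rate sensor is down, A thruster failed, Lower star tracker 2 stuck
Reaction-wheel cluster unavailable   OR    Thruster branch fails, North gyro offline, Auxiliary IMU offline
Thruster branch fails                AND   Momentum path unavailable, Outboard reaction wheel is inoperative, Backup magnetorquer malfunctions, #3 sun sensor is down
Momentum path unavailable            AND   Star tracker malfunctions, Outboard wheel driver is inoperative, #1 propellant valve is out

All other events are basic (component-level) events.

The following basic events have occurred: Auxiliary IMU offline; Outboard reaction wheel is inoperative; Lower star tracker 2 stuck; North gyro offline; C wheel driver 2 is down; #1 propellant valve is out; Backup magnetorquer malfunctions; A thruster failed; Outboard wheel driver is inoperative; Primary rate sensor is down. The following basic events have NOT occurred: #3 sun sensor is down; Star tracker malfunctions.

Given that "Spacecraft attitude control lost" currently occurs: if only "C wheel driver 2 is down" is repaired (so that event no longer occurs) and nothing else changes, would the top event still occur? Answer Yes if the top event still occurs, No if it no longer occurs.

No

Counterfactual: set "C wheel driver 2 is down" to not occurred.
Momentum path unavailable [AND]: Star tracker malfunctions=not, Outboard wheel driver is inoperative=occurs, #1 propellant valve is out=occurs → not all inputs occur → does not occur.
Thruster branch fails [AND]: Momentum path unavailable=not, Outboard reaction wheel is inoperative=occurs, Backup magnetorquer malfunctions=occurs, #3 sun sensor is down=not → not all inputs occur → does not occur.
Reaction-wheel cluster unavailable [OR]: Thruster branch fails=not, North gyro offline=occurs, Auxiliary IMU offline=occurs → at least one input occurs → occurs.
Sensor suite unavailable [AND]: Primary rate sensor is down=occurs, A thruster failed=occurs, Lower star tracker 2 stuck=occurs → all inputs occur → occurs.
Backup chain fails [AND]: Sensor suite unavailable=occurs, C wheel driver 2 is down=not → not all inputs occur → does not occur.
Spacecraft attitude control lost [AND]: Reaction-wheel cluster unavailable=occurs, Backup chain fails=not → not all inputs occur → does not occur.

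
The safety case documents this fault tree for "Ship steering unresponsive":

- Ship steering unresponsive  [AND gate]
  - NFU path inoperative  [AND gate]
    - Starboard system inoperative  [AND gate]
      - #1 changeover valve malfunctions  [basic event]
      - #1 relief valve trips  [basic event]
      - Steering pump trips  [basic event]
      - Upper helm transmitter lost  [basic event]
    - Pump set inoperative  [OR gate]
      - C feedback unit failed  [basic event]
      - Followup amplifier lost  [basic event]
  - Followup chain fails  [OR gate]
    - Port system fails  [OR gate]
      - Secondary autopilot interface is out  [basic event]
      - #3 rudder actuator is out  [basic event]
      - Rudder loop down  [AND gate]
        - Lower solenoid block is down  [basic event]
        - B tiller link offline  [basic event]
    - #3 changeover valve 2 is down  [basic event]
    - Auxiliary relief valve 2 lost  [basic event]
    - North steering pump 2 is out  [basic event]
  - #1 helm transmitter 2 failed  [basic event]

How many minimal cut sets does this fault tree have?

12

Starboard system inoperative [AND]: one cut set from each child combined → 1 × 1 × 1 × 1 = 1 cut set(s).
Pump set inoperative [OR]: union of children's cut sets → 2 cut set(s).
NFU path inoperative [AND]: one cut set from each child combined → 1 × 2 = 2 cut set(s).
Rudder loop down [AND]: one cut set from each child combined → 1 × 1 = 1 cut set(s).
Port system fails [OR]: union of children's cut sets → 3 cut set(s).
Followup chain fails [OR]: union of children's cut sets → 6 cut set(s).
Ship steering unresponsive [AND]: one cut set from each child combined → 2 × 6 × 1 = 12 cut set(s).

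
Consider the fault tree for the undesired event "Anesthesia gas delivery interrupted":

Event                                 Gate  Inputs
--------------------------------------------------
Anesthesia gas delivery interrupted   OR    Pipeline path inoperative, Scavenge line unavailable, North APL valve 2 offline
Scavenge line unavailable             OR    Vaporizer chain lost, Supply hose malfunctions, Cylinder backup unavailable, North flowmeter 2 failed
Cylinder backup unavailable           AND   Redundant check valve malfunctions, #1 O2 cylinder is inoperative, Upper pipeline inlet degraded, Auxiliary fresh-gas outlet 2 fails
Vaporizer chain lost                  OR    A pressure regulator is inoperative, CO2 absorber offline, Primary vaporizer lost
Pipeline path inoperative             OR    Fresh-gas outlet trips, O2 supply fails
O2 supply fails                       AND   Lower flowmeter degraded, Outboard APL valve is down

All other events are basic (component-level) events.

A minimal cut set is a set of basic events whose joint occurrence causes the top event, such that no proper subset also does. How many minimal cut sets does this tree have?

O2 supply fails [AND]: one cut set from each child combined → 1 × 1 = 1 cut set(s).
Pipeline path inoperative [OR]: union of children's cut sets → 2 cut set(s).
Vaporizer chain lost [OR]: union of children's cut sets → 3 cut set(s).
Cylinder backup unavailable [AND]: one cut set from each child combined → 1 × 1 × 1 × 1 = 1 cut set(s).
Scavenge line unavailable [OR]: union of children's cut sets → 6 cut set(s).
Anesthesia gas delivery interrupted [OR]: union of children's cut sets → 9 cut set(s).
Minimal cut sets: {Fresh-gas outlet trips}; {Lower flowmeter degraded, Outboard APL valve is down}; {A pressure regulator is inoperative}; {CO2 absorber offline}; {Primary vaporizer lost}; {Supply hose malfunctions}; {#1 O2 cylinder is inoperative, Auxiliary fresh-gas outlet 2 fails, Redundant check valve malfunctions, Upper pipeline inlet degraded}; {North flowmeter 2 failed}; {North APL valve 2 offline}.

9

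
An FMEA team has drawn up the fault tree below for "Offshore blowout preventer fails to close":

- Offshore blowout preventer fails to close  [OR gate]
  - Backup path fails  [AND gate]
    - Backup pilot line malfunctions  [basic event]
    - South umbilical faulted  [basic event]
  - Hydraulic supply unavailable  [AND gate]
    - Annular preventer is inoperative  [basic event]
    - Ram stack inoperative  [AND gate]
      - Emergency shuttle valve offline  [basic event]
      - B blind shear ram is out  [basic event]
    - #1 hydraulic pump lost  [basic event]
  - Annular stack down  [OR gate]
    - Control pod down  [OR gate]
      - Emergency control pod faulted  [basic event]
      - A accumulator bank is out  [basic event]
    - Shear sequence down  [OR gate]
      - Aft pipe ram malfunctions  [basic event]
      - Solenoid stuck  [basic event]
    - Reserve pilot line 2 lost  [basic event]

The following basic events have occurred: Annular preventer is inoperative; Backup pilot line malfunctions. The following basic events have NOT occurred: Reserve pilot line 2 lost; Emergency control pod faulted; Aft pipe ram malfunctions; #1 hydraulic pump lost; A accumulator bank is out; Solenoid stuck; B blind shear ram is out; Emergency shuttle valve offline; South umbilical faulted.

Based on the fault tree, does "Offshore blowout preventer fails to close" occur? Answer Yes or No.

No

Backup path fails [AND]: Backup pilot line malfunctions=occurs, South umbilical faulted=not → not all inputs occur → does not occur.
Ram stack inoperative [AND]: Emergency shuttle valve offline=not, B blind shear ram is out=not → not all inputs occur → does not occur.
Hydraulic supply unavailable [AND]: Annular preventer is inoperative=occurs, Ram stack inoperative=not, #1 hydraulic pump lost=not → not all inputs occur → does not occur.
Control pod down [OR]: Emergency control pod faulted=not, A accumulator bank is out=not → no input occurs → does not occur.
Shear sequence down [OR]: Aft pipe ram malfunctions=not, Solenoid stuck=not → no input occurs → does not occur.
Annular stack down [OR]: Control pod down=not, Shear sequence down=not, Reserve pilot line 2 lost=not → no input occurs → does not occur.
Offshore blowout preventer fails to close [OR]: Backup path fails=not, Hydraulic supply unavailable=not, Annular stack down=not → no input occurs → does not occur.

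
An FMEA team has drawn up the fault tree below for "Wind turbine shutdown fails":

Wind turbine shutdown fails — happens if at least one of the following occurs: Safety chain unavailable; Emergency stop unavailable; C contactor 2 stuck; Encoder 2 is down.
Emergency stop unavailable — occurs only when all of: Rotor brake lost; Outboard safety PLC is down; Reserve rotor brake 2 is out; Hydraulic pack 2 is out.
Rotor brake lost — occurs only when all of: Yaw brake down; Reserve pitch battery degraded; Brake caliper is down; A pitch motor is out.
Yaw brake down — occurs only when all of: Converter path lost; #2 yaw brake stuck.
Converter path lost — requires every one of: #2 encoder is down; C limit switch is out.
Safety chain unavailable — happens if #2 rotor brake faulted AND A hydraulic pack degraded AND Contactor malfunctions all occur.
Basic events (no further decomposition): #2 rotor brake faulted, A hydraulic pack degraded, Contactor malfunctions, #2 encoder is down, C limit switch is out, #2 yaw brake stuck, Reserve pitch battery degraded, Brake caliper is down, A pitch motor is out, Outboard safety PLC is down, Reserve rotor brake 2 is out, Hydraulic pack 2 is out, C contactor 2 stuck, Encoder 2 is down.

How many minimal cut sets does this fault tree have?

4

Safety chain unavailable [AND]: one cut set from each child combined → 1 × 1 × 1 = 1 cut set(s).
Converter path lost [AND]: one cut set from each child combined → 1 × 1 = 1 cut set(s).
Yaw brake down [AND]: one cut set from each child combined → 1 × 1 = 1 cut set(s).
Rotor brake lost [AND]: one cut set from each child combined → 1 × 1 × 1 × 1 = 1 cut set(s).
Emergency stop unavailable [AND]: one cut set from each child combined → 1 × 1 × 1 × 1 = 1 cut set(s).
Wind turbine shutdown fails [OR]: union of children's cut sets → 4 cut set(s).
Minimal cut sets: {#2 rotor brake faulted, A hydraulic pack degraded, Contactor malfunctions}; {#2 encoder is down, #2 yaw brake stuck, A pitch motor is out, Brake caliper is down, C limit switch is out, Hydraulic pack 2 is out, Outboard safety PLC is down, Reserve pitch battery degraded, Reserve rotor brake 2 is out}; {C contactor 2 stuck}; {Encoder 2 is down}.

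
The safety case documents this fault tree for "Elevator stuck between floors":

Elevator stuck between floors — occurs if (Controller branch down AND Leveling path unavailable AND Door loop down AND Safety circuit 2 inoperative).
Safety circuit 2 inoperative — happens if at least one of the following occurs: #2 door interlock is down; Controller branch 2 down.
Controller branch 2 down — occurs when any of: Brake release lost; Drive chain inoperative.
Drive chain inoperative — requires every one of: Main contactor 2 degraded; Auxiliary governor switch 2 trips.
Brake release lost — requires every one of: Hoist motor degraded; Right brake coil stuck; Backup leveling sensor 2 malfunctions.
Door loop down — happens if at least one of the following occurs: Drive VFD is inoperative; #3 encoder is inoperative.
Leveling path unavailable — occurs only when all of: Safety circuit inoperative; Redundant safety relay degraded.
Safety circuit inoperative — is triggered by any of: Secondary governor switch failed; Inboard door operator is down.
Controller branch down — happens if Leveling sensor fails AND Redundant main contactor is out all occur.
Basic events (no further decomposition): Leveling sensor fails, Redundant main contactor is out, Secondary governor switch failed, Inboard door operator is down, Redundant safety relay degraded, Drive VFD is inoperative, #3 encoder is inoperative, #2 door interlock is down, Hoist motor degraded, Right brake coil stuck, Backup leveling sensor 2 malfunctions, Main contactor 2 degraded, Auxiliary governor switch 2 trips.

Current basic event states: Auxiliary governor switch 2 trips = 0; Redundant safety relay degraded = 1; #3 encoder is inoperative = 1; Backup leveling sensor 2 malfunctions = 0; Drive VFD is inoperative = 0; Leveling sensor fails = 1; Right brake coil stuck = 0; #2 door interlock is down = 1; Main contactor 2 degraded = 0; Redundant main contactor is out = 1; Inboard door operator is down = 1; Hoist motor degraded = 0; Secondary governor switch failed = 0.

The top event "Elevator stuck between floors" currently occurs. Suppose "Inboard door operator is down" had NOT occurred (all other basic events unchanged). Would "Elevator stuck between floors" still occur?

Counterfactual: set "Inboard door operator is down" to not occurred.
Controller branch down [AND]: Leveling sensor fails=occurs, Redundant main contactor is out=occurs → all inputs occur → occurs.
Safety circuit inoperative [OR]: Secondary governor switch failed=not, Inboard door operator is down=not → no input occurs → does not occur.
Leveling path unavailable [AND]: Safety circuit inoperative=not, Redundant safety relay degraded=occurs → not all inputs occur → does not occur.
Door loop down [OR]: Drive VFD is inoperative=not, #3 encoder is inoperative=occurs → at least one input occurs → occurs.
Brake release lost [AND]: Hoist motor degraded=not, Right brake coil stuck=not, Backup leveling sensor 2 malfunctions=not → not all inputs occur → does not occur.
Drive chain inoperative [AND]: Main contactor 2 degraded=not, Auxiliary governor switch 2 trips=not → not all inputs occur → does not occur.
Controller branch 2 down [OR]: Brake release lost=not, Drive chain inoperative=not → no input occurs → does not occur.
Safety circuit 2 inoperative [OR]: #2 door interlock is down=occurs, Controller branch 2 down=not → at least one input occurs → occurs.
Elevator stuck between floors [AND]: Controller branch down=occurs, Leveling path unavailable=not, Door loop down=occurs, Safety circuit 2 inoperative=occurs → not all inputs occur → does not occur.

No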